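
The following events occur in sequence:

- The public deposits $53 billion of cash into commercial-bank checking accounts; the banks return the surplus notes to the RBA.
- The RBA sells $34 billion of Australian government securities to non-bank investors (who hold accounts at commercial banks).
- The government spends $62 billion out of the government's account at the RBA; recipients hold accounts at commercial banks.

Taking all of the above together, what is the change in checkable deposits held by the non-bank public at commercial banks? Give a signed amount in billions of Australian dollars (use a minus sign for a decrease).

+$81 billion

RBA balance sheet:
  Assets:      Securities −$34B
  Liabilities: Bank reserves +$81B, Currency in circulation −$53B, Government deposits −$62B
Commercial banking system:
  Assets:      Reserves at CB +$81B
  Liabilities: Checkable deposits +$81B
So the change in checkable deposits held by the non-bank public at commercial banks is +$81 billion.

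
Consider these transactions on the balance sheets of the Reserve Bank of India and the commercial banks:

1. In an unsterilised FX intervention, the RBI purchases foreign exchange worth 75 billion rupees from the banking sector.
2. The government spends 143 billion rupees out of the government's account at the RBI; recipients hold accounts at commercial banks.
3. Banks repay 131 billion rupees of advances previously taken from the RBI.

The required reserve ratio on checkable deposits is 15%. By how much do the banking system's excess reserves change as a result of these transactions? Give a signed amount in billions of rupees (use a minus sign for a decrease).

+65.55 billion

FX purchase 75 billion rupees: reserves +75B, deposits 0.
Government spending 143 billion rupees: reserves +143B, deposits +143B.
Discount-window repayment 131 billion rupees: reserves −131B, deposits 0.
Totals: Δreserves = +87B, Δdeposits = +143B.
Δrequired reserves = 15% × +143B = +21.45B.
Δexcess reserves = Δreserves − Δrequired = +87B − (+21.45B) = +65.55 billion.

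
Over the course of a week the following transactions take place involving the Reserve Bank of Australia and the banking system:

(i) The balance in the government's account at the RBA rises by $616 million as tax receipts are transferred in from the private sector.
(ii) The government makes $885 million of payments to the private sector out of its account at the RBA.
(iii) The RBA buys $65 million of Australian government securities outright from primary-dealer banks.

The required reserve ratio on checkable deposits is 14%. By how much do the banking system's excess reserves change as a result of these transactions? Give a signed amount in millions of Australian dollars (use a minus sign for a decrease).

Government account inflow $616 million: reserves −$616M, deposits −$616M.
Government spending $885 million: reserves +$885M, deposits +$885M.
OMO purchase (from banks) $65 million: reserves +$65M, deposits 0.
Totals: Δreserves = +$334M, Δdeposits = +$269M.
Δrequired reserves = 14% × +$269M = +$37.66M.
Δexcess reserves = Δreserves − Δrequired = +$334M − (+$37.66M) = +$296.34 million.

+$296.34 million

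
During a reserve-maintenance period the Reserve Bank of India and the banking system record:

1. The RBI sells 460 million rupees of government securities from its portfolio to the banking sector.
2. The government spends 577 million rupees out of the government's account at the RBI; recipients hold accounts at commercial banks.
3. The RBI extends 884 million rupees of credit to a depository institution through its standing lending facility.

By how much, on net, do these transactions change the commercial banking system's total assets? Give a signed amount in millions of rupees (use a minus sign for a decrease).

+1461 million

OMO sale (to banks) 460 million rupees: just an asset swap on bank balance sheets → 0.
Government spending 577 million rupees: bank balance sheets expand → +577M.
Discount-window loan 884 million rupees: bank balance sheets expand → +884M.
Net: 0 + 577 + 884 = +1461 million.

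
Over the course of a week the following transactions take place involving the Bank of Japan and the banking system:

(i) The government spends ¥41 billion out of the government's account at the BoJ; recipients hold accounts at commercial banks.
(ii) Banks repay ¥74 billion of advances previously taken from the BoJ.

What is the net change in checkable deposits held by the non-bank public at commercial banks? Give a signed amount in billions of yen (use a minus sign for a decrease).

+¥41 billion

BoJ balance sheet:
  Assets:      Loans to banks −¥74B
  Liabilities: Bank reserves −¥33B, Government deposits −¥41B
Commercial banking system:
  Assets:      Reserves at CB −¥33B
  Liabilities: Checkable deposits +¥41B, Borrowings from CB −¥74B
So the change in checkable deposits held by the non-bank public at commercial banks is +¥41 billion.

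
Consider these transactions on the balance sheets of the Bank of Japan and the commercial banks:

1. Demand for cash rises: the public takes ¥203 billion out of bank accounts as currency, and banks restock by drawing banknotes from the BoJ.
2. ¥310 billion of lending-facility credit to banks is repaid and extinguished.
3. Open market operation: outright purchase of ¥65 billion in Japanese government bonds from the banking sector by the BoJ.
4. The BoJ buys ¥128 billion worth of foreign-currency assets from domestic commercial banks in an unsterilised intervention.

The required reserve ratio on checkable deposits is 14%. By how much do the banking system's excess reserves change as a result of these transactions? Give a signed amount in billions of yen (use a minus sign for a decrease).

Currency withdrawal ¥203 billion: reserves −¥203B, deposits −¥203B.
Discount-window repayment ¥310 billion: reserves −¥310B, deposits 0.
OMO purchase (from banks) ¥65 billion: reserves +¥65B, deposits 0.
FX purchase ¥128 billion: reserves +¥128B, deposits 0.
Totals: Δreserves = −¥320B, Δdeposits = −¥203B.
Δrequired reserves = 14% × −¥203B = −¥28.42B.
Δexcess reserves = Δreserves − Δrequired = −¥320B − (−¥28.42B) = -¥291.58 billion.

-¥291.58 billion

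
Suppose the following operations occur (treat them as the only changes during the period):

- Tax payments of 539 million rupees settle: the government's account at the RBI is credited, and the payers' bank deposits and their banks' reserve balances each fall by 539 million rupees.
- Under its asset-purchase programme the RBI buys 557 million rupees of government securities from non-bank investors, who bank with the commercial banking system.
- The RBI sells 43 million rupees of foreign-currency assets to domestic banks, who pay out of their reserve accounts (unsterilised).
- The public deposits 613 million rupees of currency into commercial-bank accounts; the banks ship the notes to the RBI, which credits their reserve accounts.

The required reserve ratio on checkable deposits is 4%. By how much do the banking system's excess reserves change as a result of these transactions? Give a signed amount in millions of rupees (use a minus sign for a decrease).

+562.76 million

Government account inflow 539 million rupees: reserves −539M, deposits −539M.
Asset purchase (from non-banks) 557 million rupees: reserves +557M, deposits +557M.
FX sale 43 million rupees: reserves −43M, deposits 0.
Currency deposit 613 million rupees: reserves +613M, deposits +613M.
Totals: Δreserves = +588M, Δdeposits = +631M.
Δrequired reserves = 4% × +631M = +25.24M.
Δexcess reserves = Δreserves − Δrequired = +588M − (+25.24M) = +562.76 million.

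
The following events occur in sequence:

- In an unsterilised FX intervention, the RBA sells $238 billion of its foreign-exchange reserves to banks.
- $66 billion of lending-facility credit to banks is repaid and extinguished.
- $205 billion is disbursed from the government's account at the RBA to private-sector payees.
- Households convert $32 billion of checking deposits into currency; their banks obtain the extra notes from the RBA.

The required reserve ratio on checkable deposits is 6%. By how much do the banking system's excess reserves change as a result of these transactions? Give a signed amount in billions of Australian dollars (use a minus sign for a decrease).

-$141.38 billion

FX sale $238 billion: reserves −$238B, deposits 0.
Discount-window repayment $66 billion: reserves −$66B, deposits 0.
Government spending $205 billion: reserves +$205B, deposits +$205B.
Currency withdrawal $32 billion: reserves −$32B, deposits −$32B.
Totals: Δreserves = −$131B, Δdeposits = +$173B.
Δrequired reserves = 6% × +$173B = +$10.38B.
Δexcess reserves = Δreserves − Δrequired = −$131B − (+$10.38B) = -$141.38 billion.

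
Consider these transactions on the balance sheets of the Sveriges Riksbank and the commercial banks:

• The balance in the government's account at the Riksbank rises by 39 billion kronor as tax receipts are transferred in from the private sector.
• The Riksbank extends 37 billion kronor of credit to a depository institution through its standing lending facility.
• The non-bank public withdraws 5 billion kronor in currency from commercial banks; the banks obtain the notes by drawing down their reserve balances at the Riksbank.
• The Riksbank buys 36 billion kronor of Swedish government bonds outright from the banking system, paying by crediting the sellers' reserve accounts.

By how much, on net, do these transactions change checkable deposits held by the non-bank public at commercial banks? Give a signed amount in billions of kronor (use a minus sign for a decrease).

Riksbank balance sheet:
  Assets:      Securities +36B, Loans to banks +37B
  Liabilities: Bank reserves +29B, Currency in circulation +5B, Government deposits +39B
Commercial banking system:
  Assets:      Reserves at CB +29B, Securities −36B
  Liabilities: Checkable deposits −44B, Borrowings from CB +37B
So the change in checkable deposits held by the non-bank public at commercial banks is -44 billion.

-44 billion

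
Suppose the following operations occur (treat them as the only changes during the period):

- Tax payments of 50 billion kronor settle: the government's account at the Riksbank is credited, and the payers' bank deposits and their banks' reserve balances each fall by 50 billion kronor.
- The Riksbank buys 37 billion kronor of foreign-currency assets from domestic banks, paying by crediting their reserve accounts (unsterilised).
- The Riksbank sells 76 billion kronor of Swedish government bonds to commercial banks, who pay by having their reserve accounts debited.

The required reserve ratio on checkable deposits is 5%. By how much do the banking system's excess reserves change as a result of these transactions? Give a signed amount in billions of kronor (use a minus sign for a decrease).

Government account inflow 50 billion kronor: reserves −50B, deposits −50B.
FX purchase 37 billion kronor: reserves +37B, deposits 0.
OMO sale (to banks) 76 billion kronor: reserves −76B, deposits 0.
Totals: Δreserves = −89B, Δdeposits = −50B.
Δrequired reserves = 5% × −50B = −2.5B.
Δexcess reserves = Δreserves − Δrequired = −89B − (−2.5B) = -86.5 billion.

-86.5 billion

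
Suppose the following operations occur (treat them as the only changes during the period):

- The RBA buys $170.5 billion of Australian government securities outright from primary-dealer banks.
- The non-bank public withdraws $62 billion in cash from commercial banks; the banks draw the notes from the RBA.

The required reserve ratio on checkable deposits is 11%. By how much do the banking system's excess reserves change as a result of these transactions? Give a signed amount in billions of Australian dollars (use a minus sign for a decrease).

OMO purchase (from banks) $170.5 billion: reserves +$170.5B, deposits 0.
Currency withdrawal $62 billion: reserves −$62B, deposits −$62B.
Totals: Δreserves = +$108.5B, Δdeposits = −$62B.
Δrequired reserves = 11% × −$62B = −$6.82B.
Δexcess reserves = Δreserves − Δrequired = +$108.5B − (−$6.82B) = +$115.32 billion.

+$115.32 billion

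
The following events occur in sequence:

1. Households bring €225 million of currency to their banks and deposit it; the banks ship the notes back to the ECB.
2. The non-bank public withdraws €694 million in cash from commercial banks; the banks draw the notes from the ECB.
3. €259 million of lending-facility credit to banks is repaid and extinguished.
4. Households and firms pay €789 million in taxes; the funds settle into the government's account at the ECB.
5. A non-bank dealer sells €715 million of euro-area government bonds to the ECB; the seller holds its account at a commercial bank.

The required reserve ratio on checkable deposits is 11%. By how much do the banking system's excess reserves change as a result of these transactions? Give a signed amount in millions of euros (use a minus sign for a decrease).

Currency deposit €225 million: reserves +€225M, deposits +€225M.
Currency withdrawal €694 million: reserves −€694M, deposits −€694M.
Discount-window repayment €259 million: reserves −€259M, deposits 0.
Government account inflow €789 million: reserves −€789M, deposits −€789M.
Asset purchase (from non-banks) €715 million: reserves +€715M, deposits +€715M.
Totals: Δreserves = −€802M, Δdeposits = −€543M.
Δrequired reserves = 11% × −€543M = −€59.73M.
Δexcess reserves = Δreserves − Δrequired = −€802M − (−€59.73M) = -€742.27 million.

-€742.27 million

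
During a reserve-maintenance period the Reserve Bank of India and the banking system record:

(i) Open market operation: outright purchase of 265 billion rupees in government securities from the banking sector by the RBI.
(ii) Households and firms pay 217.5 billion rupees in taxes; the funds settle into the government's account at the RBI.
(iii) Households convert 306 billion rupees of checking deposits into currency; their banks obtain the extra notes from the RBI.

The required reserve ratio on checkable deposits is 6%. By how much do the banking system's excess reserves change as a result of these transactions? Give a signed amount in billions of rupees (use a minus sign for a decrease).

-227.09 billion

OMO purchase (from banks) 265 billion rupees: reserves +265B, deposits 0.
Government account inflow 217.5 billion rupees: reserves −217.5B, deposits −217.5B.
Currency withdrawal 306 billion rupees: reserves −306B, deposits −306B.
Totals: Δreserves = −258.5B, Δdeposits = −523.5B.
Δrequired reserves = 6% × −523.5B = −31.41B.
Δexcess reserves = Δreserves − Δrequired = −258.5B − (−31.41B) = -227.09 billion.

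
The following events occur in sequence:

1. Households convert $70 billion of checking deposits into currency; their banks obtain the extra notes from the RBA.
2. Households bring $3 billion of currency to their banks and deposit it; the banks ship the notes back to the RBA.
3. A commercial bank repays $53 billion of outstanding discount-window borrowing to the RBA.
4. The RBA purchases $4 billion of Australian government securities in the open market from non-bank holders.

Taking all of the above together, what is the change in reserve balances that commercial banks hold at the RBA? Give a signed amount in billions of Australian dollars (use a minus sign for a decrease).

RBA balance sheet:
  Assets:      Securities +$4B, Loans to banks −$53B
  Liabilities: Bank reserves −$116B, Currency in circulation +$67B
So the change in reserve balances that commercial banks hold at the RBA is -$116 billion.

-$116 billion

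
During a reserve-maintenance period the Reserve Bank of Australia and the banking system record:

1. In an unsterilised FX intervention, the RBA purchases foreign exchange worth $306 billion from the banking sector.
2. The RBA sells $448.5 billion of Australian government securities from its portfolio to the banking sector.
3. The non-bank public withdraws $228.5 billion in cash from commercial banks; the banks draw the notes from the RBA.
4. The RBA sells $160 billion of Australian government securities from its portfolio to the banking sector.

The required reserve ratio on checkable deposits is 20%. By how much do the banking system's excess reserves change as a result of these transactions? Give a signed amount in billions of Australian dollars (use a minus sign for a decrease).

-$485.3 billion

FX purchase $306 billion: reserves +$306B, deposits 0.
OMO sale (to banks) $448.5 billion: reserves −$448.5B, deposits 0.
Currency withdrawal $228.5 billion: reserves −$228.5B, deposits −$228.5B.
OMO sale (to banks) $160 billion: reserves −$160B, deposits 0.
Totals: Δreserves = −$531B, Δdeposits = −$228.5B.
Δrequired reserves = 20% × −$228.5B = −$45.7B.
Δexcess reserves = Δreserves − Δrequired = −$531B − (−$45.7B) = -$485.3 billion.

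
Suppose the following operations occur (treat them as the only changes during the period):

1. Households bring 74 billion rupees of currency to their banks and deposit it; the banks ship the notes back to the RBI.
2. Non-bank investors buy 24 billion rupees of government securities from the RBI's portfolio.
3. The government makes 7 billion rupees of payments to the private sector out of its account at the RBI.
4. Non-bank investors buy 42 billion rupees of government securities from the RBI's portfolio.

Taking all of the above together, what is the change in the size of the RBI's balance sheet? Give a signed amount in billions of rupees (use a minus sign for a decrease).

Currency deposit 74 billion rupees: only the composition of liabilities changes → 0.
Asset sale (to non-banks) 24 billion rupees: an RBI asset is shed → −24B.
Government spending 7 billion rupees: only the composition of liabilities changes → 0.
Asset sale (to non-banks) 42 billion rupees: an RBI asset is shed → −42B.
Net: 0 − 24 + 0 − 42 = -66 billion.

-66 billion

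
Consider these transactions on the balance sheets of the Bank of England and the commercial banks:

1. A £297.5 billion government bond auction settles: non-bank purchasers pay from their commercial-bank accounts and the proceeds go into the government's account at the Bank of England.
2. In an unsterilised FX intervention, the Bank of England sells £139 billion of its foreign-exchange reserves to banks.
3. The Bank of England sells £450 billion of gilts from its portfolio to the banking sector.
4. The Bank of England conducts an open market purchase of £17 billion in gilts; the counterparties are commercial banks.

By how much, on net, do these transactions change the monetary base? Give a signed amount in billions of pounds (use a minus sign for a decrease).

-£869.5 billion

Government account inflow £297.5 billion: reserves shift to a non-base liability → −£297.5B.
FX sale £139 billion: Bank of England balance sheet contracts → −£139B.
OMO sale (to banks) £450 billion: Bank of England balance sheet contracts → −£450B.
OMO purchase (from banks) £17 billion: Bank of England balance sheet expands → +£17B.
Net: −297.5 − 139 − 450 + 17 = -£869.5 billion.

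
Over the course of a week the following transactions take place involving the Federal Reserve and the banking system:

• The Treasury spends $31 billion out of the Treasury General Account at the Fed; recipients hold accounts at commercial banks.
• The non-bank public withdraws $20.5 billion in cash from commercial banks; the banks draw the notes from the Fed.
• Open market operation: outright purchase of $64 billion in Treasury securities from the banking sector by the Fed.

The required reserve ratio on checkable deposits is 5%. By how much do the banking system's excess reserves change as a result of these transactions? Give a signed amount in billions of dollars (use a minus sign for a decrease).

+$73.975 billion

Government spending $31 billion: reserves +$31B, deposits +$31B.
Currency withdrawal $20.5 billion: reserves −$20.5B, deposits −$20.5B.
OMO purchase (from banks) $64 billion: reserves +$64B, deposits 0.
Totals: Δreserves = +$74.5B, Δdeposits = +$10.5B.
Δrequired reserves = 5% × +$10.5B = +$0.525B.
Δexcess reserves = Δreserves − Δrequired = +$74.5B − (+$0.525B) = +$73.975 billion.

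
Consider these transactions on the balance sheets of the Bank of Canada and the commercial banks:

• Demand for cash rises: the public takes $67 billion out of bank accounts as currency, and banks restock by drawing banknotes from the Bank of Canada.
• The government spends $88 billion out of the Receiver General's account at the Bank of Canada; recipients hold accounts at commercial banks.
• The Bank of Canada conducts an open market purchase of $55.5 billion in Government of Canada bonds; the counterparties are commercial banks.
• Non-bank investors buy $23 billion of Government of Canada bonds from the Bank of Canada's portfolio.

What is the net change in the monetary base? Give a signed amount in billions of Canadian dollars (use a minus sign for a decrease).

Bank of Canada balance sheet:
  Assets:      Securities +$32.5B
  Liabilities: Bank reserves +$53.5B, Currency in circulation +$67B, Government deposits −$88B
Commercial banking system:
  Assets:      Reserves at CB +$53.5B, Securities −$55.5B
  Liabilities: Checkable deposits −$2B
Monetary base = currency + reserves: +$67B + (+$53.5B) = +$120.5 billion.

+$120.5 billion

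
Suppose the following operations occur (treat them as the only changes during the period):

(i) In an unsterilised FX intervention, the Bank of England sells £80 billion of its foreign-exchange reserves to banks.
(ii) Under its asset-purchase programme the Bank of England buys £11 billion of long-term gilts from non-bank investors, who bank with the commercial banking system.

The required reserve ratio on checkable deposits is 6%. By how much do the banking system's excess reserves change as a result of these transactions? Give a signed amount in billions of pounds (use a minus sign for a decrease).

-£69.66 billion

FX sale £80 billion: reserves −£80B, deposits 0.
Asset purchase (from non-banks) £11 billion: reserves +£11B, deposits +£11B.
Totals: Δreserves = −£69B, Δdeposits = +£11B.
Δrequired reserves = 6% × +£11B = +£0.66B.
Δexcess reserves = Δreserves − Δrequired = −£69B − (+£0.66B) = -£69.66 billion.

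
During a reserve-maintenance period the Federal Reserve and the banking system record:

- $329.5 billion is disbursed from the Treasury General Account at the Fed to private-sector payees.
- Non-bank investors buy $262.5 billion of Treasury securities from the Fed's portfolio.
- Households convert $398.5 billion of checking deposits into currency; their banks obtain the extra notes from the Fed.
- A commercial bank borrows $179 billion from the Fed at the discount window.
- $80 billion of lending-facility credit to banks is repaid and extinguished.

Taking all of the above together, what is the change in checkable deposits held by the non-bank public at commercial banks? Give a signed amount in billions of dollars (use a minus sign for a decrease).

Government spending $329.5 billion: non-bank counterparties' bank balances rise → +$329.5B.
Asset sale (to non-banks) $262.5 billion: non-bank counterparties' bank balances fall → −$262.5B.
Currency withdrawal $398.5 billion: non-bank counterparties' bank balances fall → −$398.5B.
Discount-window loan $179 billion: the counterparty is a bank, so public deposits are unchanged → 0.
Discount-window repayment $80 billion: the counterparty is a bank, so public deposits are unchanged → 0.
Net: 329.5 − 262.5 − 398.5 + 0 + 0 = -$331.5 billion.

-$331.5 billion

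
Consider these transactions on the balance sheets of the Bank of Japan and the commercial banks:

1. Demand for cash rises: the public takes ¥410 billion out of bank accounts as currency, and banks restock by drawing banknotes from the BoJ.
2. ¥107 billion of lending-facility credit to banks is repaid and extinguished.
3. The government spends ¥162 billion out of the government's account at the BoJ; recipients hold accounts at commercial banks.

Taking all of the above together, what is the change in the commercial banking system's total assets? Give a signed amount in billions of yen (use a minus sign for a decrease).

BoJ balance sheet:
  Assets:      Loans to banks −¥107B
  Liabilities: Bank reserves −¥355B, Currency in circulation +¥410B, Government deposits −¥162B
Commercial banking system:
  Assets:      Reserves at CB −¥355B
  Liabilities: Checkable deposits −¥248B, Borrowings from CB −¥107B
Change in total bank assets = -¥355 billion.

-¥355 billion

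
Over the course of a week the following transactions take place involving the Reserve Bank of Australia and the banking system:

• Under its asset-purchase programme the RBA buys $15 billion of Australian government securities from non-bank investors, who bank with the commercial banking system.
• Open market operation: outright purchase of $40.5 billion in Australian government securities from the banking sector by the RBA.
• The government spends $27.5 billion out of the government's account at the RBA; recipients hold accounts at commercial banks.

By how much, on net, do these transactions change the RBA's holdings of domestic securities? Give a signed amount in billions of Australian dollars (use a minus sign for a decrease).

+$55.5 billion

RBA balance sheet:
  Assets:      Securities +$55.5B
  Liabilities: Bank reserves +$83B, Government deposits −$27.5B
So the change in the RBA's holdings of domestic securities is +$55.5 billion.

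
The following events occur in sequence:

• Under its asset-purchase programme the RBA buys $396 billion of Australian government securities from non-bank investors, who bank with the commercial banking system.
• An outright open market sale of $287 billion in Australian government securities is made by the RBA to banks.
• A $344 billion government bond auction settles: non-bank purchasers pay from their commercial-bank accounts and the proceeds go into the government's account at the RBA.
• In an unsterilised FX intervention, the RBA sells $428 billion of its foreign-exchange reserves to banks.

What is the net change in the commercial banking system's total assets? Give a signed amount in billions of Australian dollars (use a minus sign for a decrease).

+$52 billion

Asset purchase (from non-banks) $396 billion: bank balance sheets expand → +$396B.
OMO sale (to banks) $287 billion: just an asset swap on bank balance sheets → 0.
Government account inflow $344 billion: bank balance sheets shrink → −$344B.
FX sale $428 billion: just an asset swap on bank balance sheets → 0.
Net: 396 + 0 − 344 + 0 = +$52 billion.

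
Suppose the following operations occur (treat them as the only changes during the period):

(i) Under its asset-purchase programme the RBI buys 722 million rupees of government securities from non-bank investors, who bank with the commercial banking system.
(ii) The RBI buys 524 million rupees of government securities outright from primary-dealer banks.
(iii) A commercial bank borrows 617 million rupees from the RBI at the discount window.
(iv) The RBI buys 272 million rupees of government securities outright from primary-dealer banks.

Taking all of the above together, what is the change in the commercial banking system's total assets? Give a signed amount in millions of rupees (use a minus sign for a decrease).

+1339 million

RBI balance sheet:
  Assets:      Securities +1518M, Loans to banks +617M
  Liabilities: Bank reserves +2135M
Commercial banking system:
  Assets:      Reserves at CB +2135M, Securities −796M
  Liabilities: Checkable deposits +722M, Borrowings from CB +617M
Change in total bank assets = +1339 million.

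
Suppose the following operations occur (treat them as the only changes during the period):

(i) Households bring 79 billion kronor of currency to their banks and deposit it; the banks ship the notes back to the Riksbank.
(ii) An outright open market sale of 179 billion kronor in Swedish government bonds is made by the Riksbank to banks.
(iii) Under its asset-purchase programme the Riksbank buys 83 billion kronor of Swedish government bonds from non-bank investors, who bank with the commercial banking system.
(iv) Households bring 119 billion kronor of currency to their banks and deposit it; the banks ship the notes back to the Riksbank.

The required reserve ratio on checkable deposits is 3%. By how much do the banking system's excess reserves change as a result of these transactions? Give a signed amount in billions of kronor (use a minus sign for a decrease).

+93.57 billion

Currency deposit 79 billion kronor: reserves +79B, deposits +79B.
OMO sale (to banks) 179 billion kronor: reserves −179B, deposits 0.
Asset purchase (from non-banks) 83 billion kronor: reserves +83B, deposits +83B.
Currency deposit 119 billion kronor: reserves +119B, deposits +119B.
Totals: Δreserves = +102B, Δdeposits = +281B.
Δrequired reserves = 3% × +281B = +8.43B.
Δexcess reserves = Δreserves − Δrequired = +102B − (+8.43B) = +93.57 billion.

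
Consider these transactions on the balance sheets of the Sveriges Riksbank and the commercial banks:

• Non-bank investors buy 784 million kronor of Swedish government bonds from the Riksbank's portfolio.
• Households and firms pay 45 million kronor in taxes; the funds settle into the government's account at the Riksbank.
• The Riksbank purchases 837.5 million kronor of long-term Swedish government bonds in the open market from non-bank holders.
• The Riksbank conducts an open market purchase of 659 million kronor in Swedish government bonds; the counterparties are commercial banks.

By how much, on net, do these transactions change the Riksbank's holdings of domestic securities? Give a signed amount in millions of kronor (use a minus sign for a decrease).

+712.5 million

Asset sale (to non-banks) 784 million kronor: securities removed from the Riksbank's portfolio → −784M.
Government account inflow 45 million kronor: the Riksbank's securities portfolio is untouched → 0.
Asset purchase (from non-banks) 837.5 million kronor: securities added to the Riksbank's portfolio → +837.5M.
OMO purchase (from banks) 659 million kronor: securities added to the Riksbank's portfolio → +659M.
Net: −784 + 0 + 837.5 + 659 = +712.5 million.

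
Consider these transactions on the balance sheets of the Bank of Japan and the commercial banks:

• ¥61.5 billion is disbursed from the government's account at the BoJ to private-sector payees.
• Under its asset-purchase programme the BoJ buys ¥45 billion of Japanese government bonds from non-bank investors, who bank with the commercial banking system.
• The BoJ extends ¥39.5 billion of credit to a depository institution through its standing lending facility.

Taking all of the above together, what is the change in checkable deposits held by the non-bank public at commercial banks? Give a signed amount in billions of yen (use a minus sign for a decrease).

Government spending ¥61.5 billion: non-bank counterparties' bank balances rise → +¥61.5B.
Asset purchase (from non-banks) ¥45 billion: non-bank counterparties' bank balances rise → +¥45B.
Discount-window loan ¥39.5 billion: the counterparty is a bank, so public deposits are unchanged → 0.
Net: 61.5 + 45 + 0 = +¥106.5 billion.

+¥106.5 billion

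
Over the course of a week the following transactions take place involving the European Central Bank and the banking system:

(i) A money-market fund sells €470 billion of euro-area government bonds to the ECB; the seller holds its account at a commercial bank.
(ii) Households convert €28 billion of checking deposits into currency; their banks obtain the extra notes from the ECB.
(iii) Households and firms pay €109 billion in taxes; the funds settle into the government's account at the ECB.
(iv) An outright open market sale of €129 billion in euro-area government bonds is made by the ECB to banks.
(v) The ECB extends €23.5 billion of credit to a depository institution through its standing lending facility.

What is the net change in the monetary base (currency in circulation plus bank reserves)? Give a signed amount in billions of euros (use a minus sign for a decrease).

ECB balance sheet:
  Assets:      Securities +€341B, Loans to banks +€23.5B
  Liabilities: Bank reserves +€227.5B, Currency in circulation +€28B, Government deposits +€109B
Monetary base = currency + reserves: +€28B + (+€227.5B) = +€255.5 billion.

+€255.5 billion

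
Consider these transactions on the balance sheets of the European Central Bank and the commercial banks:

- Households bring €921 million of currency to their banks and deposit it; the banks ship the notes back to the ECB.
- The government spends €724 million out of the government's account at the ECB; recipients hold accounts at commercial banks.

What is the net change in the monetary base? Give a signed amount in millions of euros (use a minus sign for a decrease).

ECB balance sheet:
  Assets:      no change
  Liabilities: Bank reserves +€1645M, Currency in circulation −€921M, Government deposits −€724M
Commercial banking system:
  Assets:      Reserves at CB +€1645M
  Liabilities: Checkable deposits +€1645M
Monetary base = currency + reserves: −€921M + (+€1645M) = +€724 million.

+€724 million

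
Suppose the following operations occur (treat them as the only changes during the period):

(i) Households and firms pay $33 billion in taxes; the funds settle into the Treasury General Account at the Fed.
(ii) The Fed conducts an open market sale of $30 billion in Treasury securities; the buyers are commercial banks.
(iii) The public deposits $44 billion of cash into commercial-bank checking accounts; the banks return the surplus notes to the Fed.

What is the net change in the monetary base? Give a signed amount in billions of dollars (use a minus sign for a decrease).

Fed balance sheet:
  Assets:      Securities −$30B
  Liabilities: Bank reserves −$19B, Currency in circulation −$44B, Government deposits +$33B
Monetary base = currency + reserves: −$44B + (−$19B) = -$63 billion.

-$63 billion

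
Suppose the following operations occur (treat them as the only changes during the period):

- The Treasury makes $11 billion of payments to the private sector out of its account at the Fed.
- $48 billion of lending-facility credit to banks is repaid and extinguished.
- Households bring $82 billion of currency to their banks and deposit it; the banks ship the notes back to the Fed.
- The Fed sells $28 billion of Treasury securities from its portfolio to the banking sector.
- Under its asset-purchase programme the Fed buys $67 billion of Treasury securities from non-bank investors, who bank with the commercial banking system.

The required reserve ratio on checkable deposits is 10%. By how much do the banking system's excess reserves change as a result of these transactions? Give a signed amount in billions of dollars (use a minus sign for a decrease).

Government spending $11 billion: reserves +$11B, deposits +$11B.
Discount-window repayment $48 billion: reserves −$48B, deposits 0.
Currency deposit $82 billion: reserves +$82B, deposits +$82B.
OMO sale (to banks) $28 billion: reserves −$28B, deposits 0.
Asset purchase (from non-banks) $67 billion: reserves +$67B, deposits +$67B.
Totals: Δreserves = +$84B, Δdeposits = +$160B.
Δrequired reserves = 10% × +$160B = +$16B.
Δexcess reserves = Δreserves − Δrequired = +$84B − (+$16B) = +$68 billion.

+$68 billion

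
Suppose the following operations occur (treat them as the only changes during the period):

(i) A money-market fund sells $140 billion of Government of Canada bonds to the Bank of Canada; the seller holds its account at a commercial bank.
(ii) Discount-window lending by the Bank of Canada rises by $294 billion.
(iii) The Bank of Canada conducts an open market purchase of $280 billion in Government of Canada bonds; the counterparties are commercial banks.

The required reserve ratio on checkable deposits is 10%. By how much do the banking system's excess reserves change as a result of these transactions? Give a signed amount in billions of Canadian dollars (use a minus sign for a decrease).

+$700 billion

Asset purchase (from non-banks) $140 billion: reserves +$140B, deposits +$140B.
Discount-window loan $294 billion: reserves +$294B, deposits 0.
OMO purchase (from banks) $280 billion: reserves +$280B, deposits 0.
Totals: Δreserves = +$714B, Δdeposits = +$140B.
Δrequired reserves = 10% × +$140B = +$14B.
Δexcess reserves = Δreserves − Δrequired = +$714B − (+$14B) = +$700 billion.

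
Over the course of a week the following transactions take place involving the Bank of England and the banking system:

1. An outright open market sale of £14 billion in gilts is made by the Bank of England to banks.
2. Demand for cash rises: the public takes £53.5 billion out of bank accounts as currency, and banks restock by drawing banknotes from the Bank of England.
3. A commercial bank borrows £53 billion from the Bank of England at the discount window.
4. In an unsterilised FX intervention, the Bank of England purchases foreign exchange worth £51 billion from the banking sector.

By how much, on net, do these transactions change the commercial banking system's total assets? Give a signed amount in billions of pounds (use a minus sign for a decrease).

-£0.5 billion

Bank of England balance sheet:
  Assets:      Securities −£14B, Loans to banks +£53B, Foreign assets +£51B
  Liabilities: Bank reserves +£36.5B, Currency in circulation +£53.5B
Commercial banking system:
  Assets:      Reserves at CB +£36.5B, Securities +£14B, Foreign assets −£51B
  Liabilities: Checkable deposits −£53.5B, Borrowings from CB +£53B
Change in total bank assets = -£0.5 billion.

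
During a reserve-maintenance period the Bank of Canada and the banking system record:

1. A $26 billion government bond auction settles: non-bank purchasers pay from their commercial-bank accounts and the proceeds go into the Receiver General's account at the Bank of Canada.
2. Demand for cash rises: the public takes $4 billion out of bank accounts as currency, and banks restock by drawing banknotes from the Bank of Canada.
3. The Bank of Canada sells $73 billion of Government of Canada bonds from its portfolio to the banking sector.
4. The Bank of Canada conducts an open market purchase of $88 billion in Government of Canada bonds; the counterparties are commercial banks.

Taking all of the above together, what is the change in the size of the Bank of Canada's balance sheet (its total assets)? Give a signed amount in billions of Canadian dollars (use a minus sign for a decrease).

+$15 billion

Government account inflow $26 billion: only the composition of liabilities changes → 0.
Currency withdrawal $4 billion: only the composition of liabilities changes → 0.
OMO sale (to banks) $73 billion: a Bank of Canada asset is shed → −$73B.
OMO purchase (from banks) $88 billion: a Bank of Canada asset is acquired → +$88B.
Net: 0 + 0 − 73 + 88 = +$15 billion.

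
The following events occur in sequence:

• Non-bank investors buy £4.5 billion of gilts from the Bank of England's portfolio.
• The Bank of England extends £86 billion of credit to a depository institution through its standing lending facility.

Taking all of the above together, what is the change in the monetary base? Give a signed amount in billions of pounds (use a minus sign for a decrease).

+£81.5 billion

Asset sale (to non-banks) £4.5 billion: Bank of England balance sheet contracts → −£4.5B.
Discount-window loan £86 billion: Bank of England balance sheet expands → +£86B.
Net: −4.5 + 86 = +£81.5 billion.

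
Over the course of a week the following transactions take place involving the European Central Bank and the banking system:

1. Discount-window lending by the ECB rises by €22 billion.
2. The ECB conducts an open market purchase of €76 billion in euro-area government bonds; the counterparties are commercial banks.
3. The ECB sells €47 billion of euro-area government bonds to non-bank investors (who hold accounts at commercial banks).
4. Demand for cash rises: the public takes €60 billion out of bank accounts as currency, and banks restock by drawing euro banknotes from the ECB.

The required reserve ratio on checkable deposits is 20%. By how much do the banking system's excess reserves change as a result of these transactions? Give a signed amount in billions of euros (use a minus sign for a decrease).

Discount-window loan €22 billion: reserves +€22B, deposits 0.
OMO purchase (from banks) €76 billion: reserves +€76B, deposits 0.
Asset sale (to non-banks) €47 billion: reserves −€47B, deposits −€47B.
Currency withdrawal €60 billion: reserves −€60B, deposits −€60B.
Totals: Δreserves = −€9B, Δdeposits = −€107B.
Δrequired reserves = 20% × −€107B = −€21.4B.
Δexcess reserves = Δreserves − Δrequired = −€9B − (−€21.4B) = +€12.4 billion.

+€12.4 billion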